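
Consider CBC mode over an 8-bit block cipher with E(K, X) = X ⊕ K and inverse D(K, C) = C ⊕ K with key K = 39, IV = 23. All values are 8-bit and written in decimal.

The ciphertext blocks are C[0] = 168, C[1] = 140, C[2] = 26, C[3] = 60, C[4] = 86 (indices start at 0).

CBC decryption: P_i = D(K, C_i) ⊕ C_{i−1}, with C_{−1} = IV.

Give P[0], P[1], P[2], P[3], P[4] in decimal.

P[0] = 152, P[1] = 3, P[2] = 177, P[3] = 1, P[4] = 77

P[0]: D(K, 168) = 143; 143 ⊕ 23 = 152.
P[1]: D(K, 140) = 171; 171 ⊕ 168 = 3.
P[2]: D(K, 26) = 61; 61 ⊕ 140 = 177.
P[3]: D(K, 60) = 27; 27 ⊕ 26 = 1.
P[4]: D(K, 86) = 113; 113 ⊕ 60 = 77.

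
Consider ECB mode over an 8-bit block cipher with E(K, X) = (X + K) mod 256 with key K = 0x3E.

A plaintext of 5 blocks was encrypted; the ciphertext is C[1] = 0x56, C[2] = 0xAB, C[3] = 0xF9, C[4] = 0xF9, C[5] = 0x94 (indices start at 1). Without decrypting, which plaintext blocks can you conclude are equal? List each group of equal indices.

P[3] = P[4]

ECB encrypts each block independently with the same key, so equal ciphertext blocks imply equal plaintext blocks.
C[3] = C[4] = 0xF9, so P[3] = P[4].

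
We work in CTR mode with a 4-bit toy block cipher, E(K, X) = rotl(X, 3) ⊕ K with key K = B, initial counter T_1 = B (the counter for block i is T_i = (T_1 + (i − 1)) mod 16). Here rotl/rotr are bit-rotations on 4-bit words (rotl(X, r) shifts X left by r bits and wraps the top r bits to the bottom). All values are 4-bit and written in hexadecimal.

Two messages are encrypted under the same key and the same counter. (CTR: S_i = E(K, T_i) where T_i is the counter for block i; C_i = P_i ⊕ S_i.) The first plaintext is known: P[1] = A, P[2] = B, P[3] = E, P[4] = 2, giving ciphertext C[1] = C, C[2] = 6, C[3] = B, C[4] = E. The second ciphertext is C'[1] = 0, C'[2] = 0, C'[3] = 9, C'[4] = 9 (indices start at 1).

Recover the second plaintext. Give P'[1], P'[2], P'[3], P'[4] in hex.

In CTR with a reused counter, both messages share the same keystream S_i, so C_i ⊕ C'_i = P_i ⊕ P'_i and thus P'_i = P_i ⊕ C_i ⊕ C'_i.
P'[1]: A ⊕ C ⊕ 0 = 6.
P'[2]: B ⊕ 6 ⊕ 0 = D.
P'[3]: E ⊕ B ⊕ 9 = C.
P'[4]: 2 ⊕ E ⊕ 9 = 5.

P'[1] = 6, P'[2] = D, P'[3] = C, P'[4] = 5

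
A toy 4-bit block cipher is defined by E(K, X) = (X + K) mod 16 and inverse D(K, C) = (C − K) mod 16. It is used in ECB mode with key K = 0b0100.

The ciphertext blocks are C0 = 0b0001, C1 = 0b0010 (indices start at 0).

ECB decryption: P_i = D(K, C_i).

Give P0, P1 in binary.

P0 = 0b1101, P1 = 0b1110

P0: D(K, 0b0001) = 0b1101.
P1: D(K, 0b0010) = 0b1110.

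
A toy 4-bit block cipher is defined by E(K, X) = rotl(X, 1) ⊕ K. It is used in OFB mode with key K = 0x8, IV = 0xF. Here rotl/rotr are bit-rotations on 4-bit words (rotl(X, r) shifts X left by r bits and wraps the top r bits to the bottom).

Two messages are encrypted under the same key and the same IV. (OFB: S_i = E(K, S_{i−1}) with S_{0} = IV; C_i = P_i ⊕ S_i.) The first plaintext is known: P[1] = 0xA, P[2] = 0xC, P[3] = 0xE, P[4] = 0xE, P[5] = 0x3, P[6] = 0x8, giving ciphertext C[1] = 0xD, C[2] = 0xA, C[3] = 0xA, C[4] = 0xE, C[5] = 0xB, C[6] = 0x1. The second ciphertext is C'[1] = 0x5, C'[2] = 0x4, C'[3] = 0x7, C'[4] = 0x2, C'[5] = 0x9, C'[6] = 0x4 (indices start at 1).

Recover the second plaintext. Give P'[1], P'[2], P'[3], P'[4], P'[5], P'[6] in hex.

In OFB with a reused IV, both messages share the same keystream S_i, so C_i ⊕ C'_i = P_i ⊕ P'_i and thus P'_i = P_i ⊕ C_i ⊕ C'_i.
P'[1]: 0xA ⊕ 0xD ⊕ 0x5 = 0x2.
P'[2]: 0xC ⊕ 0xA ⊕ 0x4 = 0x2.
P'[3]: 0xE ⊕ 0xA ⊕ 0x7 = 0x3.
P'[4]: 0xE ⊕ 0xE ⊕ 0x2 = 0x2.
P'[5]: 0x3 ⊕ 0xB ⊕ 0x9 = 0x1.
P'[6]: 0x8 ⊕ 0x1 ⊕ 0x4 = 0xD.

P'[1] = 0x2, P'[2] = 0x2, P'[3] = 0x3, P'[4] = 0x2, P'[5] = 0x1, P'[6] = 0xD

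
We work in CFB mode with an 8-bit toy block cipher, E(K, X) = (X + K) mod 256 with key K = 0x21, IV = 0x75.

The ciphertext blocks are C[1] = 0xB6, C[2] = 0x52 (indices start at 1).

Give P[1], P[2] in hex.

P[1] = 0x20, P[2] = 0x85

CFB decryption: P_i = C_i ⊕ E(K, C_{i−1}), with C_{0} = IV.
P[1]: E(K, 0x75) = 0x96; 0xB6 ⊕ 0x96 = 0x20.
P[2]: E(K, 0xB6) = 0xD7; 0x52 ⊕ 0xD7 = 0x85.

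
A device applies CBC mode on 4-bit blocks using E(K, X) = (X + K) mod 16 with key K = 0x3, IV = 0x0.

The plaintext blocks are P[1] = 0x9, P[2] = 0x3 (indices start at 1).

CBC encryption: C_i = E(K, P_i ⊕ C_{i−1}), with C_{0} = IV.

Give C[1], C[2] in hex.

C[1]: P[1] ⊕ 0x0 = 0x9; E(K, 0x9) = 0xC.
C[2]: P[2] ⊕ 0xC = 0xF; E(K, 0xF) = 0x2.

C[1] = 0xC, C[2] = 0x2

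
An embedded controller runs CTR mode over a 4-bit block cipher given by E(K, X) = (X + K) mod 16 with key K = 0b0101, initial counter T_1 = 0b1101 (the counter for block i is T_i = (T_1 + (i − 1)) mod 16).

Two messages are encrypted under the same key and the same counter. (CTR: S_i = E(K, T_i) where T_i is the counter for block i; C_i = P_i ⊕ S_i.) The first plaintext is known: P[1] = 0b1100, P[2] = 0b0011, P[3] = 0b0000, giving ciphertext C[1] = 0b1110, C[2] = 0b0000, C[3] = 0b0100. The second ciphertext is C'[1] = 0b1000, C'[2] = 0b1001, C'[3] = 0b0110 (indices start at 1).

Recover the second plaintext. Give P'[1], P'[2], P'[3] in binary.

P'[1] = 0b1010, P'[2] = 0b1010, P'[3] = 0b0010

In CTR with a reused counter, both messages share the same keystream S_i, so C_i ⊕ C'_i = P_i ⊕ P'_i and thus P'_i = P_i ⊕ C_i ⊕ C'_i.
P'[1]: 0b1100 ⊕ 0b1110 ⊕ 0b1000 = 0b1010.
P'[2]: 0b0011 ⊕ 0b0000 ⊕ 0b1001 = 0b1010.
P'[3]: 0b0000 ⊕ 0b0100 ⊕ 0b0110 = 0b0010.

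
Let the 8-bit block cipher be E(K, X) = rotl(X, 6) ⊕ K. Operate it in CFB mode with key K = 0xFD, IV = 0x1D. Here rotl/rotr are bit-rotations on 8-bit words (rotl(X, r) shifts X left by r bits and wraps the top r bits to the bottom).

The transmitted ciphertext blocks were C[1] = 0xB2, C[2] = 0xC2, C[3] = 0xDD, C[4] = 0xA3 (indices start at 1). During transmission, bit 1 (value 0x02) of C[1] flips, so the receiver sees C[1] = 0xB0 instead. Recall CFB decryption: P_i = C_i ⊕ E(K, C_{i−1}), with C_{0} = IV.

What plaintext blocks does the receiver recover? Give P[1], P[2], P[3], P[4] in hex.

P[1] = 0x0A, P[2] = 0x13, P[3] = 0x90, P[4] = 0x29

Only C[1] changed, to 0xB0. In CFB, a change in C_i flips the same bit in P_i and garbles P_{i+1}. Decrypting the received ciphertext:
P[1]: E(K, 0x1D) = 0xBA; 0xB0 ⊕ 0xBA = 0x0A.
P[2]: E(K, 0xB0) = 0xD1; 0xC2 ⊕ 0xD1 = 0x13.
P[3]: E(K, 0xC2) = 0x4D; 0xDD ⊕ 0x4D = 0x90.
P[4]: E(K, 0xDD) = 0x8A; 0xA3 ⊕ 0x8A = 0x29.
Blocks that differ from the original plaintext: P[1], P[2].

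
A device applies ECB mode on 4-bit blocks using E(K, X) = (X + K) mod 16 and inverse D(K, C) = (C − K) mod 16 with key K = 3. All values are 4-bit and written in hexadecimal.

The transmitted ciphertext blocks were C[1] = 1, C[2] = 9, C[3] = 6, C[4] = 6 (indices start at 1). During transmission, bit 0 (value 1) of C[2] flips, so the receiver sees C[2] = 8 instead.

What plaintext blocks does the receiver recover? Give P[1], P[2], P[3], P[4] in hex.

ECB decryption: P_i = D(K, C_i).
Only C[2] changed, to 8. In ECB, a change in C_i affects only P_i. Decrypting the received ciphertext:
P[1]: D(K, 1) = E.
P[2]: D(K, 8) = 5.
P[3]: D(K, 6) = 3.
P[4]: D(K, 6) = 3.
Blocks that differ from the original plaintext: P[2].

P[1] = E, P[2] = 5, P[3] = 3, P[4] = 3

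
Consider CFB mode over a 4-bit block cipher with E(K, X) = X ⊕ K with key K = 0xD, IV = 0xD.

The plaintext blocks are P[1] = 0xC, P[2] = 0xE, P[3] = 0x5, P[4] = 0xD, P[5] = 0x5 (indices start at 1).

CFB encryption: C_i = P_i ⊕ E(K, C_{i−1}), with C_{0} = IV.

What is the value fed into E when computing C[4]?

0x7

C[1]: E(K, 0xD) = 0x0; 0xC ⊕ 0x0 = 0xC.
C[2]: E(K, 0xC) = 0x1; 0xE ⊕ 0x1 = 0xF.
C[3]: E(K, 0xF) = 0x2; 0x5 ⊕ 0x2 = 0x7.
C[4]: E(K, 0x7) = 0xA; 0xD ⊕ 0xA = 0x7.
So the input to E for block [4] is 0x7.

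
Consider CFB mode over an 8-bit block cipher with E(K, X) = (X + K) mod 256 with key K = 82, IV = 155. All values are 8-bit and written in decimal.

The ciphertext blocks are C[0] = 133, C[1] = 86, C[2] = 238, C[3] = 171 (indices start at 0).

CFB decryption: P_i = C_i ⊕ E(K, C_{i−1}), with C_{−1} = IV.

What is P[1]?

P[1] = 129

P[1]: E(K, 133) = 215; 86 ⊕ 215 = 129.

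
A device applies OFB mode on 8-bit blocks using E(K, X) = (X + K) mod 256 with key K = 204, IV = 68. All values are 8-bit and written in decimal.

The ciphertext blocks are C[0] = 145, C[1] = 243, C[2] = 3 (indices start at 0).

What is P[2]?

OFB decryption: S_i = E(K, S_{i−1}) with S_{−1} = IV; P_i = C_i ⊕ S_i.
P[0]: S = E(K, 68) = 16; 145 ⊕ 16 = 129.
P[1]: S = E(K, 16) = 220; 243 ⊕ 220 = 47.
P[2]: S = E(K, 220) = 168; 3 ⊕ 168 = 171.

P[2] = 171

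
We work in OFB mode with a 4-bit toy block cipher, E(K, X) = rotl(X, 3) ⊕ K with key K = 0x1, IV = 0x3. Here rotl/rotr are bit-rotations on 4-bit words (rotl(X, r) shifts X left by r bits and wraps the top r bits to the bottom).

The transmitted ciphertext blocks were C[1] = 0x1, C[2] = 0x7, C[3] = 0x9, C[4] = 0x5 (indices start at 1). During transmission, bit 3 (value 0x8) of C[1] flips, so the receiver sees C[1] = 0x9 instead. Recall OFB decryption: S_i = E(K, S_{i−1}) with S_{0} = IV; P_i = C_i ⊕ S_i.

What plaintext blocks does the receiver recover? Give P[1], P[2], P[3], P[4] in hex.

P[1] = 0x1, P[2] = 0x2, P[3] = 0x2, P[4] = 0x9

Only C[1] changed, to 0x9. In OFB, a change in C_i flips the same bit in P_i only; the keystream is unaffected. Decrypting the received ciphertext:
P[1]: S = E(K, 0x3) = 0x8; 0x9 ⊕ 0x8 = 0x1.
P[2]: S = E(K, 0x8) = 0x5; 0x7 ⊕ 0x5 = 0x2.
P[3]: S = E(K, 0x5) = 0xB; 0x9 ⊕ 0xB = 0x2.
P[4]: S = E(K, 0xB) = 0xC; 0x5 ⊕ 0xC = 0x9.
Blocks that differ from the original plaintext: P[1].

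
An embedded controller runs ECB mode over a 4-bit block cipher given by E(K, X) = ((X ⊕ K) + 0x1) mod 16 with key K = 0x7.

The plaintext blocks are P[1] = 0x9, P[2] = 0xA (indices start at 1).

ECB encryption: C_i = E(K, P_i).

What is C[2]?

C[2]: E(K, 0xA) = 0xE.

C[2] = 0xE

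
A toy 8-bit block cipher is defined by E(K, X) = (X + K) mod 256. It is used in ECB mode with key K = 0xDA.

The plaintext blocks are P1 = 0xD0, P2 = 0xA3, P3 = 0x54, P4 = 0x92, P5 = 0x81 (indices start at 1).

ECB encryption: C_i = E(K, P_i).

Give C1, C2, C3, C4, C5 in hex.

C1: E(K, 0xD0) = 0xAA.
C2: E(K, 0xA3) = 0x7D.
C3: E(K, 0x54) = 0x2E.
C4: E(K, 0x92) = 0x6C.
C5: E(K, 0x81) = 0x5B.

C1 = 0xAA, C2 = 0x7D, C3 = 0x2E, C4 = 0x6C, C5 = 0x5B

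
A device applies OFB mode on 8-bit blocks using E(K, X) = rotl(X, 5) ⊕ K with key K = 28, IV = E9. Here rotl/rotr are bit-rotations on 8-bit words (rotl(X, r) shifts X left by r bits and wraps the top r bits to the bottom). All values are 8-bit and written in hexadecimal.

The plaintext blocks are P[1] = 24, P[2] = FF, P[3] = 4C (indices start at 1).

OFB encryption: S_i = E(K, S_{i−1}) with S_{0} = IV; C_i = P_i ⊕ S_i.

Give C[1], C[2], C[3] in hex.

C[1] = 31, C[2] = 75, C[3] = 35

C[1]: S = E(K, E9) = 15; 24 ⊕ 15 = 31.
C[2]: S = E(K, 15) = 8A; FF ⊕ 8A = 75.
C[3]: S = E(K, 8A) = 79; 4C ⊕ 79 = 35.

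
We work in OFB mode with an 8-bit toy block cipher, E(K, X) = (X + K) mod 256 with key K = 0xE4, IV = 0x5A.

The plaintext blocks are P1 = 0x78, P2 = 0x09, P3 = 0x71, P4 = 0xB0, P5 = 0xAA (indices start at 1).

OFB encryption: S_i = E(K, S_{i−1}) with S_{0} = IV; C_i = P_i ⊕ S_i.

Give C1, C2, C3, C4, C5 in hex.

C1 = 0x46, C2 = 0x2B, C3 = 0x77, C4 = 0x5A, C5 = 0x64

C1: S = E(K, 0x5A) = 0x3E; 0x78 ⊕ 0x3E = 0x46.
C2: S = E(K, 0x3E) = 0x22; 0x09 ⊕ 0x22 = 0x2B.
C3: S = E(K, 0x22) = 0x06; 0x71 ⊕ 0x06 = 0x77.
C4: S = E(K, 0x06) = 0xEA; 0xB0 ⊕ 0xEA = 0x5A.
C5: S = E(K, 0xEA) = 0xCE; 0xAA ⊕ 0xCE = 0x64.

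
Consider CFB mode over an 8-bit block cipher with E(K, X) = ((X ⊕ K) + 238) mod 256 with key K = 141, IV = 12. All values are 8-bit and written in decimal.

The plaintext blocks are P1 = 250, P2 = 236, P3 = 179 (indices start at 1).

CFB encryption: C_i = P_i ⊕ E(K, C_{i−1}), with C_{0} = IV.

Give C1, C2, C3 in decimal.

C1: E(K, 12) = 111; 250 ⊕ 111 = 149.
C2: E(K, 149) = 6; 236 ⊕ 6 = 234.
C3: E(K, 234) = 85; 179 ⊕ 85 = 230.

C1 = 149, C2 = 234, C3 = 230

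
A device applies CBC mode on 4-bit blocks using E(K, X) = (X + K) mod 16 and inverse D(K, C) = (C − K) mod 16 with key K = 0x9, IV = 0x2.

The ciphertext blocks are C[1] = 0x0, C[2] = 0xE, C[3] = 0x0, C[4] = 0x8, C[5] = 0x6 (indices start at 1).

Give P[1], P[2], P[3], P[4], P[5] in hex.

P[1] = 0x5, P[2] = 0x5, P[3] = 0x9, P[4] = 0xF, P[5] = 0x5

CBC decryption: P_i = D(K, C_i) ⊕ C_{i−1}, with C_{0} = IV.
P[1]: D(K, 0x0) = 0x7; 0x7 ⊕ 0x2 = 0x5.
P[2]: D(K, 0xE) = 0x5; 0x5 ⊕ 0x0 = 0x5.
P[3]: D(K, 0x0) = 0x7; 0x7 ⊕ 0xE = 0x9.
P[4]: D(K, 0x8) = 0xF; 0xF ⊕ 0x0 = 0xF.
P[5]: D(K, 0x6) = 0xD; 0xD ⊕ 0x8 = 0x5.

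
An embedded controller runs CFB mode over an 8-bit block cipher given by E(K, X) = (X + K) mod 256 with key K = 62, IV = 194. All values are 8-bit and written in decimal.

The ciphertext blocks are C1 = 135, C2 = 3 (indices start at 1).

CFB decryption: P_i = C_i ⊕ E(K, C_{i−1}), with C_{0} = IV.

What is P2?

P2: E(K, 135) = 197; 3 ⊕ 197 = 198.

P2 = 198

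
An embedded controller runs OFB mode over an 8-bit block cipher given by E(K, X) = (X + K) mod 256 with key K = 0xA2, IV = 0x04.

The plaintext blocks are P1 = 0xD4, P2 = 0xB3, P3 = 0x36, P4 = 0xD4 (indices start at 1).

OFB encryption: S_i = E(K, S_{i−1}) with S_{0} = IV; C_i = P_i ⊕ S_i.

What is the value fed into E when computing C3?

0x48

C1: S = E(K, 0x04) = 0xA6; 0xD4 ⊕ 0xA6 = 0x72.
C2: S = E(K, 0xA6) = 0x48; 0xB3 ⊕ 0x48 = 0xFB.
C3: S = E(K, 0x48) = 0xEA; 0x36 ⊕ 0xEA = 0xDC.
So the input to E for block 3 is 0x48.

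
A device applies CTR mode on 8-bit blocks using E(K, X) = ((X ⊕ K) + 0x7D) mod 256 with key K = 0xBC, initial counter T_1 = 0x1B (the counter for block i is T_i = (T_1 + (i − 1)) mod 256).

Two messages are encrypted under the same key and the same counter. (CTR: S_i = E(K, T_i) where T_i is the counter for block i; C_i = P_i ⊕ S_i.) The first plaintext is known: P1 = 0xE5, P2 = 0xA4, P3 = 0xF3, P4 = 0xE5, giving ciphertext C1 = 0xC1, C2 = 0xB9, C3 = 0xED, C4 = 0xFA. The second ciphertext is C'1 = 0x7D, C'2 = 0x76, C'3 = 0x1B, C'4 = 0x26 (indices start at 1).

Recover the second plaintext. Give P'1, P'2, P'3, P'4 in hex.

P'1 = 0x59, P'2 = 0x6B, P'3 = 0x05, P'4 = 0x39

In CTR with a reused counter, both messages share the same keystream S_i, so C_i ⊕ C'_i = P_i ⊕ P'_i and thus P'_i = P_i ⊕ C_i ⊕ C'_i.
P'1: 0xE5 ⊕ 0xC1 ⊕ 0x7D = 0x59.
P'2: 0xA4 ⊕ 0xB9 ⊕ 0x76 = 0x6B.
P'3: 0xF3 ⊕ 0xED ⊕ 0x1B = 0x05.
P'4: 0xE5 ⊕ 0xFA ⊕ 0x26 = 0x39.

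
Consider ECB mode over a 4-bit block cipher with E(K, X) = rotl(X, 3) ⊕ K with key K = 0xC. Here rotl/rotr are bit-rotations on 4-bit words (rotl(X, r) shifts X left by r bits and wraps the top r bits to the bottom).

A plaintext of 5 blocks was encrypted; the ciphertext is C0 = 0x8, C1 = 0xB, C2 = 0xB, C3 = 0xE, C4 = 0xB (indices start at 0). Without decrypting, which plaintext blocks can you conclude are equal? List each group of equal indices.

P1 = P2 = P4

ECB encrypts each block independently with the same key, so equal ciphertext blocks imply equal plaintext blocks.
C1 = C2 = C4 = 0xB, so P1 = P2 = P4.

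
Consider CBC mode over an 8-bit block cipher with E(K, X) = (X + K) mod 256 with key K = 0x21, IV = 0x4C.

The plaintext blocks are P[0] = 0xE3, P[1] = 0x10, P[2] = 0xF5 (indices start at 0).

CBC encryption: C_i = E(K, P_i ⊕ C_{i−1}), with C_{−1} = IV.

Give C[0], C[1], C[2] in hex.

C[0]: P[0] ⊕ 0x4C = 0xAF; E(K, 0xAF) = 0xD0.
C[1]: P[1] ⊕ 0xD0 = 0xC0; E(K, 0xC0) = 0xE1.
C[2]: P[2] ⊕ 0xE1 = 0x14; E(K, 0x14) = 0x35.

C[0] = 0xD0, C[1] = 0xE1, C[2] = 0x35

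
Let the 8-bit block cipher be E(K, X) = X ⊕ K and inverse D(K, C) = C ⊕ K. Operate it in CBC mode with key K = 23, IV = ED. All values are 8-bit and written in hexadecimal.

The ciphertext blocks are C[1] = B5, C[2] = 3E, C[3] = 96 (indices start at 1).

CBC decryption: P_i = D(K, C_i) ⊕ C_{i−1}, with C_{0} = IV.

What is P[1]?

P[1]: D(K, B5) = 96; 96 ⊕ ED = 7B.

P[1] = 7B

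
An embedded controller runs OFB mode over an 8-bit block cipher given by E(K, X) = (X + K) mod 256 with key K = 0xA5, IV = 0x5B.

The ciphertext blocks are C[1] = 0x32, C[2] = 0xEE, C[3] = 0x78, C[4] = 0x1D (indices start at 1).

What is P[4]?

P[4] = 0xF2

OFB decryption: S_i = E(K, S_{i−1}) with S_{0} = IV; P_i = C_i ⊕ S_i.
P[1]: S = E(K, 0x5B) = 0x00; 0x32 ⊕ 0x00 = 0x32.
P[2]: S = E(K, 0x00) = 0xA5; 0xEE ⊕ 0xA5 = 0x4B.
P[3]: S = E(K, 0xA5) = 0x4A; 0x78 ⊕ 0x4A = 0x32.
P[4]: S = E(K, 0x4A) = 0xEF; 0x1D ⊕ 0xEF = 0xF2.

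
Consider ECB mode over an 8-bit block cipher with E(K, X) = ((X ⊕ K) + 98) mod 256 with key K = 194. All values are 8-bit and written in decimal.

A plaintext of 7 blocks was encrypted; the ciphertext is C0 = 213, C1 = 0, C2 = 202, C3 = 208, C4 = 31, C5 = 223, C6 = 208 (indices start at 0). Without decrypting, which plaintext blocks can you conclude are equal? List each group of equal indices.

P3 = P6

ECB encrypts each block independently with the same key, so equal ciphertext blocks imply equal plaintext blocks.
C3 = C6 = 208, so P3 = P6.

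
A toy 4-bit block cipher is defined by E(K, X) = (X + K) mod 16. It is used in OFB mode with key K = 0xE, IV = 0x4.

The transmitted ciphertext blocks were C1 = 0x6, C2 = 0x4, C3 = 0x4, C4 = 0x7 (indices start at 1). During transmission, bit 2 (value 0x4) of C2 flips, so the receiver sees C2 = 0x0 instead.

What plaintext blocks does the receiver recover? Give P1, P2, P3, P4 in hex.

OFB decryption: S_i = E(K, S_{i−1}) with S_{0} = IV; P_i = C_i ⊕ S_i.
Only C2 changed, to 0x0. In OFB, a change in C_i flips the same bit in P_i only; the keystream is unaffected. Decrypting the received ciphertext:
P1: S = E(K, 0x4) = 0x2; 0x6 ⊕ 0x2 = 0x4.
P2: S = E(K, 0x2) = 0x0; 0x0 ⊕ 0x0 = 0x0.
P3: S = E(K, 0x0) = 0xE; 0x4 ⊕ 0xE = 0xA.
P4: S = E(K, 0xE) = 0xC; 0x7 ⊕ 0xC = 0xB.
Blocks that differ from the original plaintext: P2.

P1 = 0x4, P2 = 0x0, P3 = 0xA, P4 = 0xB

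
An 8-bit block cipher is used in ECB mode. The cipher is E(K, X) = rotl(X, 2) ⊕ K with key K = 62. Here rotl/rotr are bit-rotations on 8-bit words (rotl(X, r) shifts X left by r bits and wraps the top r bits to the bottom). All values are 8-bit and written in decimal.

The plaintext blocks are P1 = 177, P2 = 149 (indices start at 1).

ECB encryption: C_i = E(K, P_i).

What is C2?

C2 = 104

C2: E(K, 149) = 104.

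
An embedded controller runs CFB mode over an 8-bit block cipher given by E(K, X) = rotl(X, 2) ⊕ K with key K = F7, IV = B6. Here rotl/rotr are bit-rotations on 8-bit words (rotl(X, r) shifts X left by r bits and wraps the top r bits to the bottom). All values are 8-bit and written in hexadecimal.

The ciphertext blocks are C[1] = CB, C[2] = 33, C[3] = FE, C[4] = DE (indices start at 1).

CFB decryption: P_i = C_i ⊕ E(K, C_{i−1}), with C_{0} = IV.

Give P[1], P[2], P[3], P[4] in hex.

P[1] = E6, P[2] = EB, P[3] = C5, P[4] = D2

P[1]: E(K, B6) = 2D; CB ⊕ 2D = E6.
P[2]: E(K, CB) = D8; 33 ⊕ D8 = EB.
P[3]: E(K, 33) = 3B; FE ⊕ 3B = C5.
P[4]: E(K, FE) = 0C; DE ⊕ 0C = D2.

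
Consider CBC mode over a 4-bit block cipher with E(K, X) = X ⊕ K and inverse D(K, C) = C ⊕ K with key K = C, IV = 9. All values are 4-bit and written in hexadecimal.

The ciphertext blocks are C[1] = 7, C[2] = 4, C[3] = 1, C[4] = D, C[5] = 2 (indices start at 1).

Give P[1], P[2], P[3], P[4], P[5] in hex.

CBC decryption: P_i = D(K, C_i) ⊕ C_{i−1}, with C_{0} = IV.
P[1]: D(K, 7) = B; B ⊕ 9 = 2.
P[2]: D(K, 4) = 8; 8 ⊕ 7 = F.
P[3]: D(K, 1) = D; D ⊕ 4 = 9.
P[4]: D(K, D) = 1; 1 ⊕ 1 = 0.
P[5]: D(K, 2) = E; E ⊕ D = 3.

P[1] = 2, P[2] = F, P[3] = 9, P[4] = 0, P[5] = 3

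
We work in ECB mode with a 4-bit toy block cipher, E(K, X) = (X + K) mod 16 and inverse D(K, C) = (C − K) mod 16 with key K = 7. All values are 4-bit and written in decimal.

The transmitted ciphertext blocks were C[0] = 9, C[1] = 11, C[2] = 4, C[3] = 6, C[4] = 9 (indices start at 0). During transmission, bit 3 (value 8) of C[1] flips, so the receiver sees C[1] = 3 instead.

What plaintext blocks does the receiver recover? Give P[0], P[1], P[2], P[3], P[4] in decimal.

ECB decryption: P_i = D(K, C_i).
Only C[1] changed, to 3. In ECB, a change in C_i affects only P_i. Decrypting the received ciphertext:
P[0]: D(K, 9) = 2.
P[1]: D(K, 3) = 12.
P[2]: D(K, 4) = 13.
P[3]: D(K, 6) = 15.
P[4]: D(K, 9) = 2.
Blocks that differ from the original plaintext: P[1].

P[0] = 2, P[1] = 12, P[2] = 13, P[3] = 15, P[4] = 2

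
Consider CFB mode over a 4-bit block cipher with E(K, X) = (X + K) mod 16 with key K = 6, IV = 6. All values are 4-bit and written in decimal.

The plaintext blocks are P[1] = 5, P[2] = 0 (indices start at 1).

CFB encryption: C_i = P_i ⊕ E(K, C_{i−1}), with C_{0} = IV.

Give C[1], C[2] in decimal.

C[1]: E(K, 6) = 12; 5 ⊕ 12 = 9.
C[2]: E(K, 9) = 15; 0 ⊕ 15 = 15.

C[1] = 9, C[2] = 15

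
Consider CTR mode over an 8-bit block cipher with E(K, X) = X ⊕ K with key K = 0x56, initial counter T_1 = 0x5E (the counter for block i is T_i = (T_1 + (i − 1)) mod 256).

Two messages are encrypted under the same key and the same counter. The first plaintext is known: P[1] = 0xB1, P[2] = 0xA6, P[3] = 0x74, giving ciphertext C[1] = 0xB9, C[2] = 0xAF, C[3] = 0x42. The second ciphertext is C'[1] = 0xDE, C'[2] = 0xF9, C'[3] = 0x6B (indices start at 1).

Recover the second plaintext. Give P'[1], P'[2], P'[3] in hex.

P'[1] = 0xD6, P'[2] = 0xF0, P'[3] = 0x5D

In CTR with a reused counter, both messages share the same keystream S_i, so C_i ⊕ C'_i = P_i ⊕ P'_i and thus P'_i = P_i ⊕ C_i ⊕ C'_i.
P'[1]: 0xB1 ⊕ 0xB9 ⊕ 0xDE = 0xD6.
P'[2]: 0xA6 ⊕ 0xAF ⊕ 0xF9 = 0xF0.
P'[3]: 0x74 ⊕ 0x42 ⊕ 0x6B = 0x5D.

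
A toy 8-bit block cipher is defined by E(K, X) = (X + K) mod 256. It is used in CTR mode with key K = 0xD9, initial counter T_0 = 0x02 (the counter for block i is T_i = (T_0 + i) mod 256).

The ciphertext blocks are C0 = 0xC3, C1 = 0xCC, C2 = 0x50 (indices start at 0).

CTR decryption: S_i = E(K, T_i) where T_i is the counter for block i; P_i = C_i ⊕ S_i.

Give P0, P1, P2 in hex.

P0 = 0x18, P1 = 0x10, P2 = 0x8D

P0: T = 0x02, S = E(K, T) = 0xDB; 0xC3 ⊕ 0xDB = 0x18.
P1: T = 0x03, S = E(K, T) = 0xDC; 0xCC ⊕ 0xDC = 0x10.
P2: T = 0x04, S = E(K, T) = 0xDD; 0x50 ⊕ 0xDD = 0x8D.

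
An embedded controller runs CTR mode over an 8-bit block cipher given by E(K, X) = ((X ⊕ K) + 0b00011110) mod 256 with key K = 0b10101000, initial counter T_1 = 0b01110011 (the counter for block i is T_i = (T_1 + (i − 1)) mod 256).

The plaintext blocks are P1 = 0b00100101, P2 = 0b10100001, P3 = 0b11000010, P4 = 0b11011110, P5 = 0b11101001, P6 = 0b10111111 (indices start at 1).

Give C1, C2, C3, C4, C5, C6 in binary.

C1 = 0b11011100, C2 = 0b01011011, C3 = 0b00111001, C4 = 0b00100010, C5 = 0b00010100, C6 = 0b01010001

CTR encryption: S_i = E(K, T_i) where T_i is the counter for block i; C_i = P_i ⊕ S_i.
C1: T = 0b01110011, S = E(K, T) = 0b11111001; 0b00100101 ⊕ 0b11111001 = 0b11011100.
C2: T = 0b01110100, S = E(K, T) = 0b11111010; 0b10100001 ⊕ 0b11111010 = 0b01011011.
C3: T = 0b01110101, S = E(K, T) = 0b11111011; 0b11000010 ⊕ 0b11111011 = 0b00111001.
C4: T = 0b01110110, S = E(K, T) = 0b11111100; 0b11011110 ⊕ 0b11111100 = 0b00100010.
C5: T = 0b01110111, S = E(K, T) = 0b11111101; 0b11101001 ⊕ 0b11111101 = 0b00010100.
C6: T = 0b01111000, S = E(K, T) = 0b11101110; 0b10111111 ⊕ 0b11101110 = 0b01010001.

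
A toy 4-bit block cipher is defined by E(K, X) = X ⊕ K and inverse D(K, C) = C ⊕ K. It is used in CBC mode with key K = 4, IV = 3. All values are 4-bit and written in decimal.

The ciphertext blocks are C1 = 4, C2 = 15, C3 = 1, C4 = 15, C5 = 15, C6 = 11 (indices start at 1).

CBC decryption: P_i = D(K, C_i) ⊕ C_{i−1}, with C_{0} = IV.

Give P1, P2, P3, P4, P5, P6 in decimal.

P1 = 3, P2 = 15, P3 = 10, P4 = 10, P5 = 4, P6 = 0

P1: D(K, 4) = 0; 0 ⊕ 3 = 3.
P2: D(K, 15) = 11; 11 ⊕ 4 = 15.
P3: D(K, 1) = 5; 5 ⊕ 15 = 10.
P4: D(K, 15) = 11; 11 ⊕ 1 = 10.
P5: D(K, 15) = 11; 11 ⊕ 15 = 4.
P6: D(K, 11) = 15; 15 ⊕ 15 = 0.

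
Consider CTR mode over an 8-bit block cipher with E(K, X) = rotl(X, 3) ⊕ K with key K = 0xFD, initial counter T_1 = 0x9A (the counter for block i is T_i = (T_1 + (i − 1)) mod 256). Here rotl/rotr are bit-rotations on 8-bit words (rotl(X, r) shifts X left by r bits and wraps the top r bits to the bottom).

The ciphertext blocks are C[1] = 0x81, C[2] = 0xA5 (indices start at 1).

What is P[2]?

CTR decryption: S_i = E(K, T_i) where T_i is the counter for block i; P_i = C_i ⊕ S_i.
P[2]: T = 0x9B, S = E(K, T) = 0x21; 0xA5 ⊕ 0x21 = 0x84.

P[2] = 0x84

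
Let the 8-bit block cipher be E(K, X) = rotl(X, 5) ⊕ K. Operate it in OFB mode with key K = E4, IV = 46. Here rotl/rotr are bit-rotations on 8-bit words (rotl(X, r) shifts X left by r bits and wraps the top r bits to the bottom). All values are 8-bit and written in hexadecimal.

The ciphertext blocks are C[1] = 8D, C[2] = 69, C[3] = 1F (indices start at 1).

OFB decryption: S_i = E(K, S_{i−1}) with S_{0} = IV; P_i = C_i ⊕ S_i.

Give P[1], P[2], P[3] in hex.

P[1] = A1, P[2] = 08, P[3] = D7

P[1]: S = E(K, 46) = 2C; 8D ⊕ 2C = A1.
P[2]: S = E(K, 2C) = 61; 69 ⊕ 61 = 08.
P[3]: S = E(K, 61) = C8; 1F ⊕ C8 = D7.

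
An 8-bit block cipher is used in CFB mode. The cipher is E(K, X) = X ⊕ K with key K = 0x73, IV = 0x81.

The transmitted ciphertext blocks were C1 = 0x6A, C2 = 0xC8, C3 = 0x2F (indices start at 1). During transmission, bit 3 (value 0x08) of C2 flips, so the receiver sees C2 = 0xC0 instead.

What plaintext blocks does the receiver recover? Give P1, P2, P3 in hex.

CFB decryption: P_i = C_i ⊕ E(K, C_{i−1}), with C_{0} = IV.
Only C2 changed, to 0xC0. In CFB, a change in C_i flips the same bit in P_i and garbles P_{i+1}. Decrypting the received ciphertext:
P1: E(K, 0x81) = 0xF2; 0x6A ⊕ 0xF2 = 0x98.
P2: E(K, 0x6A) = 0x19; 0xC0 ⊕ 0x19 = 0xD9.
P3: E(K, 0xC0) = 0xB3; 0x2F ⊕ 0xB3 = 0x9C.
Blocks that differ from the original plaintext: P2, P3.

P1 = 0x98, P2 = 0xD9, P3 = 0x9C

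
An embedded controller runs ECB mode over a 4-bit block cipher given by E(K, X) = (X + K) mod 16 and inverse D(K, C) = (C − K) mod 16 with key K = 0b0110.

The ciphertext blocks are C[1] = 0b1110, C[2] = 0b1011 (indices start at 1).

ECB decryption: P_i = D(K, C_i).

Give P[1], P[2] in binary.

P[1] = 0b1000, P[2] = 0b0101

P[1]: D(K, 0b1110) = 0b1000.
P[2]: D(K, 0b1011) = 0b0101.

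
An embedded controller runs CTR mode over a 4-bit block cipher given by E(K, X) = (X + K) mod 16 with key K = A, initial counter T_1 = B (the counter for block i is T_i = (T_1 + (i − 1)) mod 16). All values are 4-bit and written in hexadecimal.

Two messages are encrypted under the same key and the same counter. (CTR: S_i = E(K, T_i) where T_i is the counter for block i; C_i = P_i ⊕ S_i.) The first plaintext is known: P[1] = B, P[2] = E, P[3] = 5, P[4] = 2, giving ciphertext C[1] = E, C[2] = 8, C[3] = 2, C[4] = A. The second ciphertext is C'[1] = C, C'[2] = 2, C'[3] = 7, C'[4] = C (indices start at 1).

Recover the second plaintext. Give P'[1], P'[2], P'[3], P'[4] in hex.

In CTR with a reused counter, both messages share the same keystream S_i, so C_i ⊕ C'_i = P_i ⊕ P'_i and thus P'_i = P_i ⊕ C_i ⊕ C'_i.
P'[1]: B ⊕ E ⊕ C = 9.
P'[2]: E ⊕ 8 ⊕ 2 = 4.
P'[3]: 5 ⊕ 2 ⊕ 7 = 0.
P'[4]: 2 ⊕ A ⊕ C = 4.

P'[1] = 9, P'[2] = 4, P'[3] = 0, P'[4] = 4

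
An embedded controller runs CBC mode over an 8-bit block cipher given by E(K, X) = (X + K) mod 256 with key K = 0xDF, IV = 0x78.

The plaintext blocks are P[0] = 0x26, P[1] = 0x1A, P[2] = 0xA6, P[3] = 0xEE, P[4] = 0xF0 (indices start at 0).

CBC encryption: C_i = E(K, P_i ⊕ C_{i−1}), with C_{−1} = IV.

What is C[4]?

C[0]: P[0] ⊕ 0x78 = 0x5E; E(K, 0x5E) = 0x3D.
C[1]: P[1] ⊕ 0x3D = 0x27; E(K, 0x27) = 0x06.
C[2]: P[2] ⊕ 0x06 = 0xA0; E(K, 0xA0) = 0x7F.
C[3]: P[3] ⊕ 0x7F = 0x91; E(K, 0x91) = 0x70.
C[4]: P[4] ⊕ 0x70 = 0x80; E(K, 0x80) = 0x5F.

C[4] = 0x5F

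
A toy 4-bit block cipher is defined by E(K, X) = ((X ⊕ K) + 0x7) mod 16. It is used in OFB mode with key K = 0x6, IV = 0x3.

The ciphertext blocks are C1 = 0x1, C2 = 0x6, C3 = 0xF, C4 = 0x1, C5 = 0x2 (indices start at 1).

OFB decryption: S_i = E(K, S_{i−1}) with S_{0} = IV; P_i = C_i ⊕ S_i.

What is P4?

P1: S = E(K, 0x3) = 0xC; 0x1 ⊕ 0xC = 0xD.
P2: S = E(K, 0xC) = 0x1; 0x6 ⊕ 0x1 = 0x7.
P3: S = E(K, 0x1) = 0xE; 0xF ⊕ 0xE = 0x1.
P4: S = E(K, 0xE) = 0xF; 0x1 ⊕ 0xF = 0xE.

P4 = 0xE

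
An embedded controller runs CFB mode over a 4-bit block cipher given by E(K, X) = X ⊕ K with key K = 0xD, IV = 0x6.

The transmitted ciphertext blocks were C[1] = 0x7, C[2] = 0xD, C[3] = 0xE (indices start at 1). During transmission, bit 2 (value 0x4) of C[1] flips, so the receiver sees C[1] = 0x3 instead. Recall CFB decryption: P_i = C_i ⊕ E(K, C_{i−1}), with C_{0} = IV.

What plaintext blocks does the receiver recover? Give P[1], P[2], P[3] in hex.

P[1] = 0x8, P[2] = 0x3, P[3] = 0xE

Only C[1] changed, to 0x3. In CFB, a change in C_i flips the same bit in P_i and garbles P_{i+1}. Decrypting the received ciphertext:
P[1]: E(K, 0x6) = 0xB; 0x3 ⊕ 0xB = 0x8.
P[2]: E(K, 0x3) = 0xE; 0xD ⊕ 0xE = 0x3.
P[3]: E(K, 0xD) = 0x0; 0xE ⊕ 0x0 = 0xE.
Blocks that differ from the original plaintext: P[1], P[2].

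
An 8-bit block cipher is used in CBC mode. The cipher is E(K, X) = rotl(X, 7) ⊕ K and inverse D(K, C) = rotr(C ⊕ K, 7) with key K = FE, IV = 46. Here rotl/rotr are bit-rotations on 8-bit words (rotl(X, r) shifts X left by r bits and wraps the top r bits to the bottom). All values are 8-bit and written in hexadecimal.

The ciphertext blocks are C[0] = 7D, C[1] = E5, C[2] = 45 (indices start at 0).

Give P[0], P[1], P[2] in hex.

P[0] = 41, P[1] = 4B, P[2] = 92

CBC decryption: P_i = D(K, C_i) ⊕ C_{i−1}, with C_{−1} = IV.
P[0]: D(K, 7D) = 07; 07 ⊕ 46 = 41.
P[1]: D(K, E5) = 36; 36 ⊕ 7D = 4B.
P[2]: D(K, 45) = 77; 77 ⊕ E5 = 92.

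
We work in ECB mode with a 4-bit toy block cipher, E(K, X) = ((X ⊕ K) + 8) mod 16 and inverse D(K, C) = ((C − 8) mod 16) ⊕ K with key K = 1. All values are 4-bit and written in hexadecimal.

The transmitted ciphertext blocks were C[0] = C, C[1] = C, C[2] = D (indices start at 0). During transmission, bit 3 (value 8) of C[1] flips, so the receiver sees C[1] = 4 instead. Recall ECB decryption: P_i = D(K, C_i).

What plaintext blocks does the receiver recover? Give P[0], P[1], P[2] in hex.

Only C[1] changed, to 4. In ECB, a change in C_i affects only P_i. Decrypting the received ciphertext:
P[0]: D(K, C) = 5.
P[1]: D(K, 4) = D.
P[2]: D(K, D) = 4.
Blocks that differ from the original plaintext: P[1].

P[0] = 5, P[1] = D, P[2] = 4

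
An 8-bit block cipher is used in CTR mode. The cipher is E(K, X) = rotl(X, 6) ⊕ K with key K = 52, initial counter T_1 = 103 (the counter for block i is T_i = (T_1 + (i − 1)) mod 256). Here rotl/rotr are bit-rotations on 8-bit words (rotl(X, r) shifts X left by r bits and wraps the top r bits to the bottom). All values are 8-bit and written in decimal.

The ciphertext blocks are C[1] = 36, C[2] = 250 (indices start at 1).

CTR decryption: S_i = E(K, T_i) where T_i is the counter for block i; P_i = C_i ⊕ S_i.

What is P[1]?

P[1]: T = 103, S = E(K, T) = 237; 36 ⊕ 237 = 201.

P[1] = 201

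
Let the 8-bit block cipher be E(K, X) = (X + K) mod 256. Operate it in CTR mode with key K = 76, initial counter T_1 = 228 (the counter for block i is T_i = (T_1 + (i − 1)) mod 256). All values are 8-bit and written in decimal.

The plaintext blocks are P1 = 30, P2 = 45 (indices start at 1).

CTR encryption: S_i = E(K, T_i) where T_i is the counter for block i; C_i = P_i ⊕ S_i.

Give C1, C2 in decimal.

C1 = 46, C2 = 28

C1: T = 228, S = E(K, T) = 48; 30 ⊕ 48 = 46.
C2: T = 229, S = E(K, T) = 49; 45 ⊕ 49 = 28.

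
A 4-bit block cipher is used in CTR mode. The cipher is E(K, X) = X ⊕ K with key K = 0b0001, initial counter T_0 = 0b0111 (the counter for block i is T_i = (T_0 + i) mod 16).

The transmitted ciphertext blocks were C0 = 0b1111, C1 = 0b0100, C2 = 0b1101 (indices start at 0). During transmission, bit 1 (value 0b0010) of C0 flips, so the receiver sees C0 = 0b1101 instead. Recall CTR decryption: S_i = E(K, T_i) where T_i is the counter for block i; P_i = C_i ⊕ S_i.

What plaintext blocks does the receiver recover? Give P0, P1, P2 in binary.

P0 = 0b1011, P1 = 0b1101, P2 = 0b0101

Only C0 changed, to 0b1101. In CTR, a change in C_i flips the same bit in P_i only; the keystream is unaffected. Decrypting the received ciphertext:
P0: T = 0b0111, S = E(K, T) = 0b0110; 0b1101 ⊕ 0b0110 = 0b1011.
P1: T = 0b1000, S = E(K, T) = 0b1001; 0b0100 ⊕ 0b1001 = 0b1101.
P2: T = 0b1001, S = E(K, T) = 0b1000; 0b1101 ⊕ 0b1000 = 0b0101.
Blocks that differ from the original plaintext: P0.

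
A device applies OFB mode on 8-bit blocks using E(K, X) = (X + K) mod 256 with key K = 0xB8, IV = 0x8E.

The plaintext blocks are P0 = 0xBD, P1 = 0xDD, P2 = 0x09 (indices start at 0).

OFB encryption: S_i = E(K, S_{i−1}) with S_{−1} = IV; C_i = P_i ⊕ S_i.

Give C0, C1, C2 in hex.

C0: S = E(K, 0x8E) = 0x46; 0xBD ⊕ 0x46 = 0xFB.
C1: S = E(K, 0x46) = 0xFE; 0xDD ⊕ 0xFE = 0x23.
C2: S = E(K, 0xFE) = 0xB6; 0x09 ⊕ 0xB6 = 0xBF.

C0 = 0xFB, C1 = 0x23, C2 = 0xBF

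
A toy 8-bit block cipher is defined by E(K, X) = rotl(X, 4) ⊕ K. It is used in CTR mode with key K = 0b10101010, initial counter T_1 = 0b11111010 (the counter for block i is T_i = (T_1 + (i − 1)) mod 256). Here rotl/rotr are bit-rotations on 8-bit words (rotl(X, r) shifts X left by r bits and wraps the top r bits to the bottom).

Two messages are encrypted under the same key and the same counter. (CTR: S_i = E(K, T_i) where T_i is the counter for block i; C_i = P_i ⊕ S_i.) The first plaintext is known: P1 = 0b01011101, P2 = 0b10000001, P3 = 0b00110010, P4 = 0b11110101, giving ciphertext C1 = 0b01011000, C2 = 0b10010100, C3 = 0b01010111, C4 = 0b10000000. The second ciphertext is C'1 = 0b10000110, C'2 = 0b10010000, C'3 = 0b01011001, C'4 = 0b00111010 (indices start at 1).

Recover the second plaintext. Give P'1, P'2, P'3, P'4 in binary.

In CTR with a reused counter, both messages share the same keystream S_i, so C_i ⊕ C'_i = P_i ⊕ P'_i and thus P'_i = P_i ⊕ C_i ⊕ C'_i.
P'1: 0b01011101 ⊕ 0b01011000 ⊕ 0b10000110 = 0b10000011.
P'2: 0b10000001 ⊕ 0b10010100 ⊕ 0b10010000 = 0b10000101.
P'3: 0b00110010 ⊕ 0b01010111 ⊕ 0b01011001 = 0b00111100.
P'4: 0b11110101 ⊕ 0b10000000 ⊕ 0b00111010 = 0b01001111.

P'1 = 0b10000011, P'2 = 0b10000101, P'3 = 0b00111100, P'4 = 0b01001111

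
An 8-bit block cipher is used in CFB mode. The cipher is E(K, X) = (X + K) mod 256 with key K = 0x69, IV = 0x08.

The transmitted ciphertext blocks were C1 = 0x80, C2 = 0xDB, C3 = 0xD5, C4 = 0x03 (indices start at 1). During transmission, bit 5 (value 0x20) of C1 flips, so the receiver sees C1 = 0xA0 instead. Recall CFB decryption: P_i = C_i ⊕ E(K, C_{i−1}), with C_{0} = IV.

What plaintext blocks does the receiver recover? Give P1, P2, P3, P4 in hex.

P1 = 0xD1, P2 = 0xD2, P3 = 0x91, P4 = 0x3D

Only C1 changed, to 0xA0. In CFB, a change in C_i flips the same bit in P_i and garbles P_{i+1}. Decrypting the received ciphertext:
P1: E(K, 0x08) = 0x71; 0xA0 ⊕ 0x71 = 0xD1.
P2: E(K, 0xA0) = 0x09; 0xDB ⊕ 0x09 = 0xD2.
P3: E(K, 0xDB) = 0x44; 0xD5 ⊕ 0x44 = 0x91.
P4: E(K, 0xD5) = 0x3E; 0x03 ⊕ 0x3E = 0x3D.
Blocks that differ from the original plaintext: P1, P2.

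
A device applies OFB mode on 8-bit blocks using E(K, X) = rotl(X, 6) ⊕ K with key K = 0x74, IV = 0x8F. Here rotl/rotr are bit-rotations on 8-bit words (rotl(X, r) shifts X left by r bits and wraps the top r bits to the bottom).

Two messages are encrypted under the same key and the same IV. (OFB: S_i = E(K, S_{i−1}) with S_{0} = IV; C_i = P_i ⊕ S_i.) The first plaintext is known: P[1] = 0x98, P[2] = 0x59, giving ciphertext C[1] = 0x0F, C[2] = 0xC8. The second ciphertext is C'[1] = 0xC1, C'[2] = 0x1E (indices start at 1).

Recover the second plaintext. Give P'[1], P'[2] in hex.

P'[1] = 0x56, P'[2] = 0x8F

In OFB with a reused IV, both messages share the same keystream S_i, so C_i ⊕ C'_i = P_i ⊕ P'_i and thus P'_i = P_i ⊕ C_i ⊕ C'_i.
P'[1]: 0x98 ⊕ 0x0F ⊕ 0xC1 = 0x56.
P'[2]: 0x59 ⊕ 0xC8 ⊕ 0x1E = 0x8F.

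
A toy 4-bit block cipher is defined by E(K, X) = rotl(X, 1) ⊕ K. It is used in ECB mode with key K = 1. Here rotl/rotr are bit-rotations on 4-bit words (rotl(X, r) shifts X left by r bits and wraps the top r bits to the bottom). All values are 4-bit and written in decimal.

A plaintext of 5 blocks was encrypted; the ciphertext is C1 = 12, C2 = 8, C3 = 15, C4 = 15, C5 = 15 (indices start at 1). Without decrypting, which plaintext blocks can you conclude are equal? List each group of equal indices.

P3 = P4 = P5

ECB encrypts each block independently with the same key, so equal ciphertext blocks imply equal plaintext blocks.
C3 = C4 = C5 = 15, so P3 = P4 = P5.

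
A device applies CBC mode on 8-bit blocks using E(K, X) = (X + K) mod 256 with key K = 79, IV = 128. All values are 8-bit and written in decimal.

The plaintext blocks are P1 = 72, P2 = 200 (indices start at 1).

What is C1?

CBC encryption: C_i = E(K, P_i ⊕ C_{i−1}), with C_{0} = IV.
C1: P1 ⊕ 128 = 200; E(K, 200) = 23.

C1 = 23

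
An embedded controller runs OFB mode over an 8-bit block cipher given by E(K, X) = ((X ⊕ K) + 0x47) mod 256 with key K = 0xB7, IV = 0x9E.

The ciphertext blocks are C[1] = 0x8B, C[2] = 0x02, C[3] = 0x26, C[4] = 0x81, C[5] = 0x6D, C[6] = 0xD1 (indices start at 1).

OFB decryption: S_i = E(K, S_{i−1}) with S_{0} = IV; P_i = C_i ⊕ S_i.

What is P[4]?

P[4] = 0x7F

P[1]: S = E(K, 0x9E) = 0x70; 0x8B ⊕ 0x70 = 0xFB.
P[2]: S = E(K, 0x70) = 0x0E; 0x02 ⊕ 0x0E = 0x0C.
P[3]: S = E(K, 0x0E) = 0x00; 0x26 ⊕ 0x00 = 0x26.
P[4]: S = E(K, 0x00) = 0xFE; 0x81 ⊕ 0xFE = 0x7F.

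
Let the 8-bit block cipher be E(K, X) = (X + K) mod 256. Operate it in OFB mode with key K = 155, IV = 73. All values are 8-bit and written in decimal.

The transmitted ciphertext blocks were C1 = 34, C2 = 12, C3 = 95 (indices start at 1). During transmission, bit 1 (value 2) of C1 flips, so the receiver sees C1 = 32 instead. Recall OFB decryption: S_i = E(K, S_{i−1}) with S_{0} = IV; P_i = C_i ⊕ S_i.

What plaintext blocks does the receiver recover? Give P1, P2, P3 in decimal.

Only C1 changed, to 32. In OFB, a change in C_i flips the same bit in P_i only; the keystream is unaffected. Decrypting the received ciphertext:
P1: S = E(K, 73) = 228; 32 ⊕ 228 = 196.
P2: S = E(K, 228) = 127; 12 ⊕ 127 = 115.
P3: S = E(K, 127) = 26; 95 ⊕ 26 = 69.
Blocks that differ from the original plaintext: P1.

P1 = 196, P2 = 115, P3 = 69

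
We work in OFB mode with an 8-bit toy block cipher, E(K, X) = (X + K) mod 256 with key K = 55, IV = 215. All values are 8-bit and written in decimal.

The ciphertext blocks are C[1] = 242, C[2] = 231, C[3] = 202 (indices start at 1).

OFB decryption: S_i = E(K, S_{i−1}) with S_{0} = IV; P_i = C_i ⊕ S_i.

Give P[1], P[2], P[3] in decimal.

P[1]: S = E(K, 215) = 14; 242 ⊕ 14 = 252.
P[2]: S = E(K, 14) = 69; 231 ⊕ 69 = 162.
P[3]: S = E(K, 69) = 124; 202 ⊕ 124 = 182.

P[1] = 252, P[2] = 162, P[3] = 182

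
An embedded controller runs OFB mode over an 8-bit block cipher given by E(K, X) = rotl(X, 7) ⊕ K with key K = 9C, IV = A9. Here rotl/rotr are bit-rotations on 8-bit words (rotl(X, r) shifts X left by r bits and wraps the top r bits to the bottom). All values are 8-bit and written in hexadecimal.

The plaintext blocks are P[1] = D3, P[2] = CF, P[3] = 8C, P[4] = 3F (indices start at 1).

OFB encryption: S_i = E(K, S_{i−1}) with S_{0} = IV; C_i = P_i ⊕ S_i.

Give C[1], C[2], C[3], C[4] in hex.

C[1] = 9B, C[2] = 77, C[3] = 4C, C[4] = C3

C[1]: S = E(K, A9) = 48; D3 ⊕ 48 = 9B.
C[2]: S = E(K, 48) = B8; CF ⊕ B8 = 77.
C[3]: S = E(K, B8) = C0; 8C ⊕ C0 = 4C.
C[4]: S = E(K, C0) = FC; 3F ⊕ FC = C3.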